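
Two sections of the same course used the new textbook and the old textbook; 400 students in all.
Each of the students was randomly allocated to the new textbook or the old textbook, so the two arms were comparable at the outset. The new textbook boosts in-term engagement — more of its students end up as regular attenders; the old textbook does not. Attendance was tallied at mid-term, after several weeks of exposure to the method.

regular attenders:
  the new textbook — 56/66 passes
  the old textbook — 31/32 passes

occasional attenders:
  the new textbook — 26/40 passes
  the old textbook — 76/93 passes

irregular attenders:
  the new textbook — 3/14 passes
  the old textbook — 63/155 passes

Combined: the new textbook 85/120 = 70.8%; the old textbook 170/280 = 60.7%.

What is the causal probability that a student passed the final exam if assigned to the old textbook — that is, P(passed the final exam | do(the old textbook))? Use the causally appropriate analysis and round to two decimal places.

0.61

Mid-term attendance here is a post-treatment variable shaped by the teaching method; conditioning on it would introduce bias rather than remove it. The overall comparison is the causal one.
So P(outcome | do(the old textbook)) is just the pooled rate for the old textbook: 170/280 = 0.607.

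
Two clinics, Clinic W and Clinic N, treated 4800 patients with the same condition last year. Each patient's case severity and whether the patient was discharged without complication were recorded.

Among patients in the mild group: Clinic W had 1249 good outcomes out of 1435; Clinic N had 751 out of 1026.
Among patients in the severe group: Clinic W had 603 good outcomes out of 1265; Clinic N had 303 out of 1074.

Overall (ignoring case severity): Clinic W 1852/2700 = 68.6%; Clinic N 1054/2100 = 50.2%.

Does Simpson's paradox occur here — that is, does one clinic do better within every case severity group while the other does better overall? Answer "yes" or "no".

no

Within each case severity level (mild 87.0% vs 73.2%; severe 47.7% vs 28.2%), Clinic W has the higher rate every time. Pooled: 68.6% vs 50.2% — Clinic W has the higher rate overall. They agree.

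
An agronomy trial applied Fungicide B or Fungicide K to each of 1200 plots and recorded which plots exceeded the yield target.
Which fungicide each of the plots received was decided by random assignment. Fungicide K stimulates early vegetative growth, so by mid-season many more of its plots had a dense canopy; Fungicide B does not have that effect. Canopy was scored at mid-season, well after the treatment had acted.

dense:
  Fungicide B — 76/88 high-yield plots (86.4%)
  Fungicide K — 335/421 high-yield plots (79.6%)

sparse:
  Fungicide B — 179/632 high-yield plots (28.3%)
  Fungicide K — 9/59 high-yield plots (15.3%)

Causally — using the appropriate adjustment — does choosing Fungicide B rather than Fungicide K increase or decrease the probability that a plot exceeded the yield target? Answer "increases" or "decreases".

Mid-season canopy here is a post-treatment variable shaped by the fungicide; conditioning on it would introduce bias rather than remove it. The overall comparison is the causal one.
Pooled: Fungicide B 35.4% vs Fungicide K 71.7%; Fungicide K is higher overall.

decreases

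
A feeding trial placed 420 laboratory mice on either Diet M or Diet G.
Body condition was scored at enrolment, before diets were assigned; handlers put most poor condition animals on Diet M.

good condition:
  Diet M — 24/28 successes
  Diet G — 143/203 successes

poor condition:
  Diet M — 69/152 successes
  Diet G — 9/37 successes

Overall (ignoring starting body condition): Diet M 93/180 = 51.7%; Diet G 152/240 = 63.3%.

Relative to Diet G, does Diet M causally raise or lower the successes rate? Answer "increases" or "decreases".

increases

Starting body condition is set before the diet has any effect — it is not caused by the diet — and it independently drives the outcome. That makes it a confounder, so the causal comparison is within starting body condition levels.
Within each level — good condition: 85.7% vs 70.4%; poor condition: 45.4% vs 24.3% — Diet M is higher every time.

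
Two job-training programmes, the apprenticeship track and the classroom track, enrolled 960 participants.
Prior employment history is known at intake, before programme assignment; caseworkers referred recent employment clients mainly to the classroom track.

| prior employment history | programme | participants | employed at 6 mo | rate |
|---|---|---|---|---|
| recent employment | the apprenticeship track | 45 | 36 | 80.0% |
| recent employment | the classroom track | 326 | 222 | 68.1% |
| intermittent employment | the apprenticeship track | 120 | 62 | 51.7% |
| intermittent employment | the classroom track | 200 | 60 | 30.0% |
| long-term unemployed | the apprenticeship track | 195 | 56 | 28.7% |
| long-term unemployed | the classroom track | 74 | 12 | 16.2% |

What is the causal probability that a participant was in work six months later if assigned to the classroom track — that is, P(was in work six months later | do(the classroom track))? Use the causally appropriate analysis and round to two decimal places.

0.41

the apprenticeship track is higher inside every prior employment history stratum but the classroom track is higher in aggregate. Whether to stratify depends on how prior employment history relates to the programme.
Since prior employment history is a pre-existing factor (not a product of the programme) and it affects the outcome on its own, it is a confounder. The stratified rates, not the pooled rate, identify the causal effect.
Standardising the classroom track to the population prior employment history mix: 0.386·222/326 + 0.333·60/200 + 0.280·12/74 = 0.409.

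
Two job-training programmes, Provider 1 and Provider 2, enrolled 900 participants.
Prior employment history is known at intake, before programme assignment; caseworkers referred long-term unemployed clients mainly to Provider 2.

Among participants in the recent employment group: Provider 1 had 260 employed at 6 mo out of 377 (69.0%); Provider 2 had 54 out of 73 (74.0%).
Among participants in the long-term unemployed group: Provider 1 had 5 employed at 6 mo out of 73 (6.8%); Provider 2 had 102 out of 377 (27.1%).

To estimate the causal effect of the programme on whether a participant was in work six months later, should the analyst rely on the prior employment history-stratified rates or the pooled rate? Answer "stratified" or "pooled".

Provider 2 is higher inside every prior employment history stratum but Provider 1 is higher in aggregate. Whether to stratify depends on how prior employment history relates to the programme.
The imbalance in prior employment history arose from how participants were allocated, not from anything the programme did; and prior employment history independently affects the outcome. The pooled gap is confounded — condition on prior employment history.
Within each level — recent employment: 69.0% vs 74.0%; long-term unemployed: 6.8% vs 27.1% — Provider 2 is higher every time.

stratified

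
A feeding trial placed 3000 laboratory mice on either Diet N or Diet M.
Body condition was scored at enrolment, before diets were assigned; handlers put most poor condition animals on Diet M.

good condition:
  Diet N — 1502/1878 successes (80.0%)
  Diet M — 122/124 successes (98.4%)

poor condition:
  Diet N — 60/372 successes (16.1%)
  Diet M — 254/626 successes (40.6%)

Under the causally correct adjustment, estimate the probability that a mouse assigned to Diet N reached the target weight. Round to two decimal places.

Within every starting body condition level Diet M has the higher rate, yet pooled Diet N does — Simpson's reversal.
Starting body condition is set before the diet has any effect — it is not caused by the diet — and it independently drives the outcome. That makes it a confounder, so the causal comparison is within starting body condition levels.
Standardising Diet N to the population starting body condition mix: 0.667·1502/1878 + 0.333·60/372 = 0.587.

0.59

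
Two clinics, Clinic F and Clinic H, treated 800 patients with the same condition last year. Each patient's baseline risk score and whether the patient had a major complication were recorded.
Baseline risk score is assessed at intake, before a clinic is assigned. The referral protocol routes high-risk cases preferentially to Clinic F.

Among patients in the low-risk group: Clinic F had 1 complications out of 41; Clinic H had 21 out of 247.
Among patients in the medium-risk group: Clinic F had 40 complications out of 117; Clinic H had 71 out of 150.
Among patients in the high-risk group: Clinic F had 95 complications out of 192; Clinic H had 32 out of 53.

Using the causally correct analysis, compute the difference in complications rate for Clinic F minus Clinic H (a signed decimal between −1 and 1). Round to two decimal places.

Within every baseline risk score level Clinic F has the lower rate, yet pooled Clinic H does — Simpson's reversal.
Baseline risk score satisfies the back-door criterion: it is not a descendant of the clinic, and it blocks the spurious path from clinic to outcome. Adjusting for it (i.e., using the within-baseline risk score rates) gives the causal effect.
Adjusting over the population distribution of baseline risk score: 0.360·(0.024−0.085) + 0.334·(0.342−0.473) + 0.306·(0.495−0.604) = -0.099.

-0.10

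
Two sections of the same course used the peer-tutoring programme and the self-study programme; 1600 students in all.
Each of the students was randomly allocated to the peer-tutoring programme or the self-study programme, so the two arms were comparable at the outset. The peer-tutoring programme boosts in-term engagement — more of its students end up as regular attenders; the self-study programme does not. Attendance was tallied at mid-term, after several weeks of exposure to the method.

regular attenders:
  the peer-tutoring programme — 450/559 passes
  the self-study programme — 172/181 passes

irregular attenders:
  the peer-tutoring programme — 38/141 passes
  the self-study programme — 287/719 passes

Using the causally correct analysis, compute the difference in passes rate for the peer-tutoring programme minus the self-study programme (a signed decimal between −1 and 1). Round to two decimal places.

Because the teaching method influences mid-term attendance, mid-term attendance is a post-treatment mediator, not a confounder. Stratifying on it would bias the estimate; the causal effect is the crude pooled difference.
The causal difference is the pooled difference: 0.697 − 0.510 = +0.187.

+0.19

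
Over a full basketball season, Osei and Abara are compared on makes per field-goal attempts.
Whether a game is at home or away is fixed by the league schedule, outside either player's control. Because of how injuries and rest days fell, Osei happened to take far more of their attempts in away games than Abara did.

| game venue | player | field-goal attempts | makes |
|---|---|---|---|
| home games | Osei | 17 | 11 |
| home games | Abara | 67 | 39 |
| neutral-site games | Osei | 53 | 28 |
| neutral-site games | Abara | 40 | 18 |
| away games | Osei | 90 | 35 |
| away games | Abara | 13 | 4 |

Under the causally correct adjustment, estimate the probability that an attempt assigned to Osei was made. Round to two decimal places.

0.51

Since game venue is a pre-existing factor (not a product of the player) and it affects the outcome on its own, it is a confounder. The stratified rates, not the pooled rate, identify the causal effect.
Standardising Osei to the population game venue mix: 0.300·11/17 + 0.332·28/53 + 0.368·35/90 = 0.513.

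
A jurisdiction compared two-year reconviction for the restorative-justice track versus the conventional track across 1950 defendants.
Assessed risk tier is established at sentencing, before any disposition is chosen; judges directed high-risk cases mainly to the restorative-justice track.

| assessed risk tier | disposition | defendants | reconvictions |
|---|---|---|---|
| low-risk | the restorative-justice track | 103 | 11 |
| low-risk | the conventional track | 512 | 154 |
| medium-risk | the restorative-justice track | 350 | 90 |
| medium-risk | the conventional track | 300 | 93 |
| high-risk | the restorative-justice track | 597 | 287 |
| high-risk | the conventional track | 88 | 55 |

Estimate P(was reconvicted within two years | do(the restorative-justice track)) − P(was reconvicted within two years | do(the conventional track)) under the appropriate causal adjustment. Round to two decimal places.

-0.13

Since assessed risk tier is a pre-existing factor (not a product of the disposition) and it affects the outcome on its own, it is a confounder. The stratified rates, not the pooled rate, identify the causal effect.
Adjusting over the population distribution of assessed risk tier: 0.315·(0.107−0.301) + 0.333·(0.257−0.310) + 0.351·(0.481−0.625) = -0.129.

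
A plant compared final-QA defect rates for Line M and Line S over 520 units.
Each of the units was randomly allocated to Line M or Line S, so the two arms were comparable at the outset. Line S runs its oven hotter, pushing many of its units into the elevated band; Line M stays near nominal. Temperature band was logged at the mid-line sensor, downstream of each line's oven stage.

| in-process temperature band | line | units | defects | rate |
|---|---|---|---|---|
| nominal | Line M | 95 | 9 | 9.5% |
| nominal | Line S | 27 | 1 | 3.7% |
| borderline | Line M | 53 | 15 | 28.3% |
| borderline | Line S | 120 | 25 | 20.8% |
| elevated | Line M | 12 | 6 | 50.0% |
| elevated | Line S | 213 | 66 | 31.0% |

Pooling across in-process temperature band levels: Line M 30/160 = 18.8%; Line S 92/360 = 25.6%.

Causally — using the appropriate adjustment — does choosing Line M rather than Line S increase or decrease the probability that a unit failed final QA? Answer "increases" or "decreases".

decreases

In-process temperature band is recorded after the line and is itself shifted by it — it sits on the causal path from line to outcome. Conditioning on a mediator would strip out part of the effect we want; the pooled comparison gives the total causal effect.
Pooled: Line M 18.8% vs Line S 25.6%; Line M is lower overall.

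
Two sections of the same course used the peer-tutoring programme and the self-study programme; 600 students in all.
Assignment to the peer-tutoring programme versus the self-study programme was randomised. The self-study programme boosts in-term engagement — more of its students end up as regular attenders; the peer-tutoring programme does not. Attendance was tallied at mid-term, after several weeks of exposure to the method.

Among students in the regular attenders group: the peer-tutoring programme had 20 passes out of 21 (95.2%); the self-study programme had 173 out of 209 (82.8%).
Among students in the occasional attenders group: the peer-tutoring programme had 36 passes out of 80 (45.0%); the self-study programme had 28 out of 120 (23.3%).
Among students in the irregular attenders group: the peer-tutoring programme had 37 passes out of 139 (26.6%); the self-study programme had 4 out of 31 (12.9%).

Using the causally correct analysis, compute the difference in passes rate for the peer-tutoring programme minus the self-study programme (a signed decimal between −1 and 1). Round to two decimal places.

Stratifying would compare teaching methods among students the teaching methods themselves sorted into mid-term attendance groups — a form of selection on an intermediate. The unconditioned pooled rates give the total causal effect.
The causal difference is the pooled difference: 0.388 − 0.569 = -0.182.

-0.18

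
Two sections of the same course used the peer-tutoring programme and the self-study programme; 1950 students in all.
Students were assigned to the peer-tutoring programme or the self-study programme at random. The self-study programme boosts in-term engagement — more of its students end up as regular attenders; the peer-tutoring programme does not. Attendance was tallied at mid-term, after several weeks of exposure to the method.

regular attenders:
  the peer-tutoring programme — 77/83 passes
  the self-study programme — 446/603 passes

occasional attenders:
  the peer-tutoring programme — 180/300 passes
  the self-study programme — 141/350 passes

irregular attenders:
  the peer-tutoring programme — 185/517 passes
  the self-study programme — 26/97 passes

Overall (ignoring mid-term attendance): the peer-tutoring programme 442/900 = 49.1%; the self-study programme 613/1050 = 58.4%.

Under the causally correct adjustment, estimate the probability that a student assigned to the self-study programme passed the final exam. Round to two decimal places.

0.58

Within every mid-term attendance level the peer-tutoring programme has the higher rate, yet pooled the self-study programme does — Simpson's reversal.
Mid-term attendance is downstream of the teaching method. One should not condition on a consequence of treatment, so the overall rates are the right comparison.
So P(outcome | do(the self-study programme)) is just the pooled rate for the self-study programme: 613/1050 = 0.584.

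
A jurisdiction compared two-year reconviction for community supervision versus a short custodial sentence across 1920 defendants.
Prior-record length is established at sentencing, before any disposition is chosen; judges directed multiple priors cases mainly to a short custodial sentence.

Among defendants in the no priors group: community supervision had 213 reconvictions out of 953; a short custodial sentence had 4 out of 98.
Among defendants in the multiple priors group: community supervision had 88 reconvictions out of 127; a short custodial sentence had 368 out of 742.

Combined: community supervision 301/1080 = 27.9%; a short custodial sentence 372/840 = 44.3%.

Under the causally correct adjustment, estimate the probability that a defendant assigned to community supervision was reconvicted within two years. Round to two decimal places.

Within every prior-record length level a short custodial sentence has the lower rate, yet pooled community supervision does — Simpson's reversal.
Prior-record length differs across dispositions for reasons unrelated to any effect of the disposition itself, and it separately predicts the outcome — a classic confounder. We must compare within prior-record length levels.
Standardising community supervision to the population prior-record length mix: 0.547·213/953 + 0.453·88/127 = 0.436.

0.44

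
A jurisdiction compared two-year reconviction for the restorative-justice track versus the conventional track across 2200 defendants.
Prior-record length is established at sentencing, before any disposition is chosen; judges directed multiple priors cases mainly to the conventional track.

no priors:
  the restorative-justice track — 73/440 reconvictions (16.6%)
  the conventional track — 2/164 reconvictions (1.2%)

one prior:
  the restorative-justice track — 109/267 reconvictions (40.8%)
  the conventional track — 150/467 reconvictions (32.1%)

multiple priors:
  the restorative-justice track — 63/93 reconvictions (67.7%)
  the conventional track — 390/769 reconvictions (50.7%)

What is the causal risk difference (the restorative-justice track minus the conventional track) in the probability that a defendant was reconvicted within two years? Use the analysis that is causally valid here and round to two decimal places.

the conventional track is lower inside every prior-record length stratum but the restorative-justice track is lower in aggregate. Whether to stratify depends on how prior-record length relates to the disposition.
Prior-record length is set before the disposition has any effect — it is not caused by the disposition — and it independently drives the outcome. That makes it a confounder, so the causal comparison is within prior-record length levels.
Adjusting over the population distribution of prior-record length: 0.275·(0.166−0.012) + 0.334·(0.408−0.321) + 0.392·(0.677−0.507) = +0.138.

+0.14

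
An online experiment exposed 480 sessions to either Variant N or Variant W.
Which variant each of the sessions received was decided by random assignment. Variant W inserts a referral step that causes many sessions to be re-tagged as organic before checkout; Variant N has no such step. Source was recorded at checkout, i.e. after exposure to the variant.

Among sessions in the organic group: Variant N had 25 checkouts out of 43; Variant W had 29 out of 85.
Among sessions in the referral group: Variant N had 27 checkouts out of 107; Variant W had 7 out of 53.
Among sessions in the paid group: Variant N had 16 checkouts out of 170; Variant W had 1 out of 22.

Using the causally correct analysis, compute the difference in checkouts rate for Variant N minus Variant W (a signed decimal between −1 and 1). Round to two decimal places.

The traffic source-specific comparison favours Variant N throughout, but the pooled figures favour Variant W. The question is whether to condition on traffic source.
Traffic source is downstream of the variant. One should not condition on a consequence of treatment, so the overall rates are the right comparison.
The causal difference is the pooled difference: 0.212 − 0.231 = -0.019.

-0.02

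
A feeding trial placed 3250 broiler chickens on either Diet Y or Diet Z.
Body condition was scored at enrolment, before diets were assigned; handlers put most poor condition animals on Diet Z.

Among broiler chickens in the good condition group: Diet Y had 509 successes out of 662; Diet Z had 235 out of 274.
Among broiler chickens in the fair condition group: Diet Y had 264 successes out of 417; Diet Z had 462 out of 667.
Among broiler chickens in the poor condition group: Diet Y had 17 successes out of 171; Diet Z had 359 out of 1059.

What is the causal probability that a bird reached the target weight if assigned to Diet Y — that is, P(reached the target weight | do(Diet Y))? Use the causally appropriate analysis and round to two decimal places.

0.47

Starting body condition is set before the diet has any effect — it is not caused by the diet — and it independently drives the outcome. That makes it a confounder, so the causal comparison is within starting body condition levels.
Standardising Diet Y to the population starting body condition mix: 0.288·509/662 + 0.334·264/417 + 0.378·17/171 = 0.470.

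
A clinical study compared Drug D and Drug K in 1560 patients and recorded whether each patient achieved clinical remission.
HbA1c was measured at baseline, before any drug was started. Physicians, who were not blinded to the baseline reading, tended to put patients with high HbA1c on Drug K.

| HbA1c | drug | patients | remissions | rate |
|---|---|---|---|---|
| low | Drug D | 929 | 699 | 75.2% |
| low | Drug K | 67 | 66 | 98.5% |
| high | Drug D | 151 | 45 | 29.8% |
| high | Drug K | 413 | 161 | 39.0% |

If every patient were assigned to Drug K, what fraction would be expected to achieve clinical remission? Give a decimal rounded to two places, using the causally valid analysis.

0.77

Since HbA1c is a pre-existing factor (not a product of the drug) and it affects the outcome on its own, it is a confounder. The stratified rates, not the pooled rate, identify the causal effect.
Standardising Drug K to the population HbA1c mix: 0.638·66/67 + 0.362·161/413 = 0.770.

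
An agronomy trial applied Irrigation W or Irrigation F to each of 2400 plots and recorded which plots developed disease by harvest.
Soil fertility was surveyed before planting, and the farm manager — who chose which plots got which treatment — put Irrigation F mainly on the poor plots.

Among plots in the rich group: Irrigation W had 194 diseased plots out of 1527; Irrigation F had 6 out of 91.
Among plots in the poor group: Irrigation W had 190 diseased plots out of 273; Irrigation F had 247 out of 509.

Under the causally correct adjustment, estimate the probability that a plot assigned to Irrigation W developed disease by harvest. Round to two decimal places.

The imbalance in soil fertility arose from how plots were allocated, not from anything the irrigation did; and soil fertility independently affects the outcome. The pooled gap is confounded — condition on soil fertility.
Standardising Irrigation W to the population soil fertility mix: 0.674·194/1527 + 0.326·190/273 = 0.312.

0.31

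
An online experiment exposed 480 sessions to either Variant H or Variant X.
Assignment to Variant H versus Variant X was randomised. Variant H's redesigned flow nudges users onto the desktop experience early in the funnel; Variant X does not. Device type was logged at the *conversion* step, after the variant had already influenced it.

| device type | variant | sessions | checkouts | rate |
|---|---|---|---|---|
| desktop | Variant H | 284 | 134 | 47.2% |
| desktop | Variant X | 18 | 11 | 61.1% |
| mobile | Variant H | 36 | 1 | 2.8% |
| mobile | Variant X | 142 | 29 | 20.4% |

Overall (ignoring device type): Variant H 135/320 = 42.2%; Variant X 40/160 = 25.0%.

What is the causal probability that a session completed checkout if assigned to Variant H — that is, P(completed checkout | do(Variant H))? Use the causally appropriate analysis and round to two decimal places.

Within every device type level Variant X has the higher rate, yet pooled Variant H does — Simpson's reversal.
Device type is recorded after the variant and is itself shifted by it — it sits on the causal path from variant to outcome. Conditioning on a mediator would strip out part of the effect we want; the pooled comparison gives the total causal effect.
So P(outcome | do(Variant H)) is just the pooled rate for Variant H: 135/320 = 0.422.

0.42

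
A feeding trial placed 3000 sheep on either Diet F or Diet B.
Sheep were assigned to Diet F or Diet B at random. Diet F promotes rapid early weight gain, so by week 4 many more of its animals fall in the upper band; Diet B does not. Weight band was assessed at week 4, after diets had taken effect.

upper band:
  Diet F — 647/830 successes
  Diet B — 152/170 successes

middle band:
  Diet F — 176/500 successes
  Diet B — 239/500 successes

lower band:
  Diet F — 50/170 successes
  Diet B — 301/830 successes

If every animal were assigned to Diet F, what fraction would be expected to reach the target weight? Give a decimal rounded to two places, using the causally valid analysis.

0.58

Within every week-4 weight band level Diet B has the higher rate, yet pooled Diet F does — Simpson's reversal.
Week-4 weight band lies on the pathway diet → week-4 weight band → outcome, so adjusting for it blocks the indirect effect. For the total causal effect of diet, use the unadjusted pooled rates.
So P(outcome | do(Diet F)) is just the pooled rate for Diet F: 873/1500 = 0.582.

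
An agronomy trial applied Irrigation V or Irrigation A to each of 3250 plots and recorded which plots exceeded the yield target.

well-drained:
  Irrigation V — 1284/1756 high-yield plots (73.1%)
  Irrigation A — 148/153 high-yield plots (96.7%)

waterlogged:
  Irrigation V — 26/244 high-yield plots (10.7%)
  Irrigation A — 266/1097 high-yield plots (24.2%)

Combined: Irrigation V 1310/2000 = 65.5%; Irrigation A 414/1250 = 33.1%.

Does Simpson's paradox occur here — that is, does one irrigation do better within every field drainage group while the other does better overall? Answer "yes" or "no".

yes

Within each field drainage level (well-drained 73.1% vs 96.7%; waterlogged 10.7% vs 24.2%), Irrigation A has the higher rate every time. Pooled: 65.5% vs 33.1% — Irrigation V has the higher rate overall. The two comparisons disagree.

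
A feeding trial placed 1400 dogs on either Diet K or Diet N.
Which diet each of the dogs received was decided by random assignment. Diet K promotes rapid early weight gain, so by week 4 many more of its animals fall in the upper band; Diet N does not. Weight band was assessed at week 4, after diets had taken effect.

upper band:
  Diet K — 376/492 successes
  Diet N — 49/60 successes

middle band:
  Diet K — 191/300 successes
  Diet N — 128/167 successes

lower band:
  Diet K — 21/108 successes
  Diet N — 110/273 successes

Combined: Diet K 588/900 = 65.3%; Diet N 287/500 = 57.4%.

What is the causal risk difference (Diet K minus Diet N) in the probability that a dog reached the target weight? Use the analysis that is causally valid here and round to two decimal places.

+0.08

Because the diet influences week-4 weight band, week-4 weight band is a post-treatment mediator, not a confounder. Stratifying on it would bias the estimate; the causal effect is the crude pooled difference.
The causal difference is the pooled difference: 0.653 − 0.574 = +0.079.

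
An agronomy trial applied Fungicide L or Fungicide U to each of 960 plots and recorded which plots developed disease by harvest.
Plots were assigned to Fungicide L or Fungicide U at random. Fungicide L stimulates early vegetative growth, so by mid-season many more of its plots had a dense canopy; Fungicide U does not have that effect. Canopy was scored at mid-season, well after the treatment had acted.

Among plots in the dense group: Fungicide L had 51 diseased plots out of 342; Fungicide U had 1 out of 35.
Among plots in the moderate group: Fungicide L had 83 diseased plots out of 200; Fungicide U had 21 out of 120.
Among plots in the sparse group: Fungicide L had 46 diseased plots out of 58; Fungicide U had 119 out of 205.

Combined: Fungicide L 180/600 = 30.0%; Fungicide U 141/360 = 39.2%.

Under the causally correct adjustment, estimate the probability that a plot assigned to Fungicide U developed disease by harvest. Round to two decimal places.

Within every mid-season canopy level Fungicide U has the lower rate, yet pooled Fungicide L does — Simpson's reversal.
Mid-season canopy here is a post-treatment variable shaped by the fungicide; conditioning on it would introduce bias rather than remove it. The overall comparison is the causal one.
So P(outcome | do(Fungicide U)) is just the pooled rate for Fungicide U: 141/360 = 0.392.

0.39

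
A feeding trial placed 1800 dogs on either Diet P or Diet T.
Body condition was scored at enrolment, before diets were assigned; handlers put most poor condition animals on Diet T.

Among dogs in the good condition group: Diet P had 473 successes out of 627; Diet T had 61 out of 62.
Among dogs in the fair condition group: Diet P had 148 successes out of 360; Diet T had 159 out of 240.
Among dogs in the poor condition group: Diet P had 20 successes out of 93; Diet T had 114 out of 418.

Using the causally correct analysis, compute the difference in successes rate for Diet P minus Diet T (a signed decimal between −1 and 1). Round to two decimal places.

-0.19

The stratified and pooled comparisons disagree (Diet T wins within each starting body condition; Diet P wins overall), so the answer turns on the causal role of starting body condition.
Nothing the diet does changes starting body condition; the imbalance is an allocation artefact. With starting body condition also predicting the outcome, the pooled figure is confounded, and the within-stratum comparison is the causal one.
Adjusting over the population distribution of starting body condition: 0.383·(0.754−0.984) + 0.333·(0.411−0.662) + 0.284·(0.215−0.273) = -0.188.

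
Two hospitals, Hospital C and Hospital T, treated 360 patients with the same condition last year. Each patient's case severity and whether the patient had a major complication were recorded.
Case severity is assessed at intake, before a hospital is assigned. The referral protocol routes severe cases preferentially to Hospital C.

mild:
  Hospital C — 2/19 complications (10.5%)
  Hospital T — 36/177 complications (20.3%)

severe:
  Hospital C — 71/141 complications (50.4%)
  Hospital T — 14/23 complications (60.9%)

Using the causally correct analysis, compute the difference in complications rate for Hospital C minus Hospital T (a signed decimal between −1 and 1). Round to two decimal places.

Hospital C is lower inside every case severity stratum but Hospital T is lower in aggregate. Whether to stratify depends on how case severity relates to the hospital.
The imbalance in case severity arose from how patients were allocated, not from anything the hospital did; and case severity independently affects the outcome. The pooled gap is confounded — condition on case severity.
Adjusting over the population distribution of case severity: 0.544·(0.105−0.203) + 0.456·(0.504−0.609) = -0.101.

-0.10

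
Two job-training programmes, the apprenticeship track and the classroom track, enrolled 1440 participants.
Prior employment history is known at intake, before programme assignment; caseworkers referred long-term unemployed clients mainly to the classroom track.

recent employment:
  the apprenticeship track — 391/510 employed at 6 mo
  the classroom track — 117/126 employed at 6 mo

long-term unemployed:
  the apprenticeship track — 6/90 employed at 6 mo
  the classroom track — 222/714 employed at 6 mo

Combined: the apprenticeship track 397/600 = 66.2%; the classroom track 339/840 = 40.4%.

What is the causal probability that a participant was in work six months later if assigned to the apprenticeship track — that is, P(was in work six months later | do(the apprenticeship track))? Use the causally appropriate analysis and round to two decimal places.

Prior employment history is set before the programme has any effect — it is not caused by the programme — and it independently drives the outcome. That makes it a confounder, so the causal comparison is within prior employment history levels.
Standardising the apprenticeship track to the population prior employment history mix: 0.442·391/510 + 0.558·6/90 = 0.376.

0.38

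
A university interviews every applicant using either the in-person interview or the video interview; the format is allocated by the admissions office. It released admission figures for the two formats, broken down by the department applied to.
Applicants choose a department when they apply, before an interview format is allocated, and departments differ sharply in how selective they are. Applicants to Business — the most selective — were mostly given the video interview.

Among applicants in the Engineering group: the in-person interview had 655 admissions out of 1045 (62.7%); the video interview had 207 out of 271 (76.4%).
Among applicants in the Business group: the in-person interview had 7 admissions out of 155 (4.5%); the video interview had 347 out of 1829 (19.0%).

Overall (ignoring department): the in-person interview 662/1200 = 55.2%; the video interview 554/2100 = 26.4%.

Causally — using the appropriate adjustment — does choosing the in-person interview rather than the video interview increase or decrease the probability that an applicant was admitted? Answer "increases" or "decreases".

decreases

The imbalance in department arose from how applicants were allocated, not from anything the interview format did; and department independently affects the outcome. The pooled gap is confounded — condition on department.
Within each level — Engineering: 62.7% vs 76.4%; Business: 4.5% vs 19.0% — the video interview is higher every time.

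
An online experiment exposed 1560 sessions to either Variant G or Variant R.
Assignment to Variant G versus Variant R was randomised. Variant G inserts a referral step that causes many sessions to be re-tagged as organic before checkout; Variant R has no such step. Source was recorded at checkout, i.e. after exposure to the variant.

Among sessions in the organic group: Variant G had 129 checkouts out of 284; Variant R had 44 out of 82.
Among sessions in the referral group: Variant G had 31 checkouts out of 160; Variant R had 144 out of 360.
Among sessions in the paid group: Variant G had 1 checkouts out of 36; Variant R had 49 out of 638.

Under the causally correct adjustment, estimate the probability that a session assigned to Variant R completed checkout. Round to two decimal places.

0.22

Variant R is higher inside every traffic source stratum but Variant G is higher in aggregate. Whether to stratify depends on how traffic source relates to the variant.
The distribution of traffic source is itself part of what the variant does — it is an intermediate outcome. Holding it fixed would remove that part of the effect; the total effect is the pooled difference.
So P(outcome | do(Variant R)) is just the pooled rate for Variant R: 237/1080 = 0.219.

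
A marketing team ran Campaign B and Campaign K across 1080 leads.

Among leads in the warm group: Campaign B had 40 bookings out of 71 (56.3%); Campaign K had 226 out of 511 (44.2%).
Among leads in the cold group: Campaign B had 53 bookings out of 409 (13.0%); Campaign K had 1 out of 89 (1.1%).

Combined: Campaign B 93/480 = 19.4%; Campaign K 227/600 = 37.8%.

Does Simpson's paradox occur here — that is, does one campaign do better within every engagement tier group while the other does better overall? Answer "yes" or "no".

yes

Within each engagement tier level (warm 56.3% vs 44.2%; cold 13.0% vs 1.1%), Campaign B has the higher rate every time. Pooled: 19.4% vs 37.8% — Campaign K has the higher rate overall. The two comparisons disagree.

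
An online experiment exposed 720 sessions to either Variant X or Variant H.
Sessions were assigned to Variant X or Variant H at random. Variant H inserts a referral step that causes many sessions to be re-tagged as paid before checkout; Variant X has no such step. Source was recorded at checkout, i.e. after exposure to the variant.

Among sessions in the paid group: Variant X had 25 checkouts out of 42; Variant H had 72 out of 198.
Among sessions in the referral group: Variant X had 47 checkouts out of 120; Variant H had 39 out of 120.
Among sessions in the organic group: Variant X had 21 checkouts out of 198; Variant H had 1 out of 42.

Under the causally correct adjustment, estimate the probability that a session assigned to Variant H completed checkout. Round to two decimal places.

Within every traffic source level Variant X has the higher rate, yet pooled Variant H does — Simpson's reversal.
Traffic source is recorded after the variant and is itself shifted by it — it sits on the causal path from variant to outcome. Conditioning on a mediator would strip out part of the effect we want; the pooled comparison gives the total causal effect.
So P(outcome | do(Variant H)) is just the pooled rate for Variant H: 112/360 = 0.311.

0.31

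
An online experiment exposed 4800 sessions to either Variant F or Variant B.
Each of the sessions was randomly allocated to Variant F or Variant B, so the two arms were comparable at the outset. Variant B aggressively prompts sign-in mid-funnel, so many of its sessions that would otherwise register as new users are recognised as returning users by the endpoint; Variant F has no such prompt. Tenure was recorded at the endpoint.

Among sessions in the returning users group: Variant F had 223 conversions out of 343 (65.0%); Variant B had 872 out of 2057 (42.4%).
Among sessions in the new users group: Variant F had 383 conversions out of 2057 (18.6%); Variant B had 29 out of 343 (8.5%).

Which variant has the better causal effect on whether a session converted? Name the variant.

The user tenure-specific comparison favours Variant F throughout, but the pooled figures favour Variant B. The question is whether to condition on user tenure.
User tenure lies on the pathway variant → user tenure → outcome, so adjusting for it blocks the indirect effect. For the total causal effect of variant, use the unadjusted pooled rates.
Pooled: Variant F 25.2% vs Variant B 37.5%; Variant B is higher overall.

Variant B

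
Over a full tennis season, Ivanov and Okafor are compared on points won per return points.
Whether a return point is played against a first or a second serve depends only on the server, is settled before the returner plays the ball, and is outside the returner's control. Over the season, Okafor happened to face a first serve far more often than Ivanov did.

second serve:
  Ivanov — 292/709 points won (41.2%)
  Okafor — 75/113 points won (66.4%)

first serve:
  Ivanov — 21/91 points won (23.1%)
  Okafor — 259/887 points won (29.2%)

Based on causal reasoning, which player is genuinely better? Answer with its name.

Since serve type is a pre-existing factor (not a product of the player) and it affects the outcome on its own, it is a confounder. The stratified rates, not the pooled rate, identify the causal effect.
Within each level — second serve: 41.2% vs 66.4%; first serve: 23.1% vs 29.2% — Okafor is higher every time.

Okafor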